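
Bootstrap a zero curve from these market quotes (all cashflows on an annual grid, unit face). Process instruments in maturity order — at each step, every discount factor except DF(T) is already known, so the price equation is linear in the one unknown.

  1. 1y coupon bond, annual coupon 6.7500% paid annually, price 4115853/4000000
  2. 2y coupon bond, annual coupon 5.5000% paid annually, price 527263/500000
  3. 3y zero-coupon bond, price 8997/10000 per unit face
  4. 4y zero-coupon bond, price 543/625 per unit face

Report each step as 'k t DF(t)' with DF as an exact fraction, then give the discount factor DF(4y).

step 1 [1y] bond c/1=27/400: DF=(4115853/4000000 − 27/400·(0))/(1+27/400) = 9639/10000 ≈ 0.963900
step 2 [2y] bond c/1=11/200: DF=(527263/500000 − 11/200·(0.963900))/(1+11/200) = 9493/10000 ≈ 0.949300
step 3 [3y] zero: DF = P = 8997/10000 ≈ 0.899700
step 4 [4y] zero: DF = P = 543/625 ≈ 0.868800

1 1 9639/10000
2 2 9493/10000
3 3 8997/10000
4 4 543/625
DF(4y) = 543/625 ≈ 0.868800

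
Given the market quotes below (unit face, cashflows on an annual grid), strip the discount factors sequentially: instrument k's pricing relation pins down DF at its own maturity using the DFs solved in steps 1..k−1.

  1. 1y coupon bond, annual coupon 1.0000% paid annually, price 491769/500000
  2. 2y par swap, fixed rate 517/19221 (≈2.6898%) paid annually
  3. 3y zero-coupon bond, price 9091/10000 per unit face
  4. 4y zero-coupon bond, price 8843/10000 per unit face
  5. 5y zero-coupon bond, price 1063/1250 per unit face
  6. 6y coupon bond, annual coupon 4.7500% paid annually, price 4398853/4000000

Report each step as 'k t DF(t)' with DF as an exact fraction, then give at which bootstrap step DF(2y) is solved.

step 1 [1y] bond c/1=1/100: DF=(491769/500000 − 1/100·(0))/(1+1/100) = 4869/5000 ≈ 0.973800
step 2 [2y] swap r/1=517/19221: DF=(1 − 517/19221·(0.973800))/(1+517/19221) = 9483/10000 ≈ 0.948300
step 3 [3y] zero: DF = P = 9091/10000 ≈ 0.909100
step 4 [4y] zero: DF = P = 8843/10000 ≈ 0.884300
step 5 [5y] zero: DF = P = 1063/1250 ≈ 0.850400
step 6 [6y] bond c/1=19/400: DF=(4398853/4000000 − 19/400·(0.973800+0.948300+0.909100+0.884300+0.850400))/(1+19/400) = 2107/2500 ≈ 0.842800

1 1 4869/5000
2 2 9483/10000
3 3 9091/10000
4 4 8843/10000
5 5 1063/1250
6 6 2107/2500
DF(2y) is solved at step 2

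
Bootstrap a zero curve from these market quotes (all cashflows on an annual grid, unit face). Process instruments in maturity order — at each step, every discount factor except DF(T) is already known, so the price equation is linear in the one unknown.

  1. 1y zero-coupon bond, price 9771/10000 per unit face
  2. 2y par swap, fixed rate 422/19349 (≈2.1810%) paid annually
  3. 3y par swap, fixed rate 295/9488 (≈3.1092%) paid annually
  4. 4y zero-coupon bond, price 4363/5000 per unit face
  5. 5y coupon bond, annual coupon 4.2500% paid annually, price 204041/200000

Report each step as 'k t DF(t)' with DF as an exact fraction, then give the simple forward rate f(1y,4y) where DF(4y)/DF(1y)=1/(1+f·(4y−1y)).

1 1 9771/10000
2 2 4789/5000
3 3 1823/2000
4 4 4363/5000
5 5 827/1000
f(1y,4y) = ((9771/10000)/(4363/5000) − 1)/(3) = 1045/26178 ≈ 3.9919%

step 1 [1y] zero: DF = P = 9771/10000 ≈ 0.977100
step 2 [2y] swap r/1=422/19349: DF=(1 − 422/19349·(0.977100))/(1+422/19349) = 4789/5000 ≈ 0.957800
step 3 [3y] swap r/1=295/9488: DF=(1 − 295/9488·(0.977100+0.957800))/(1+295/9488) = 1823/2000 ≈ 0.911500
step 4 [4y] zero: DF = P = 4363/5000 ≈ 0.872600
step 5 [5y] bond c/1=17/400: DF=(204041/200000 − 17/400·(0.977100+0.957800+0.911500+0.872600))/(1+17/400) = 827/1000 ≈ 0.827000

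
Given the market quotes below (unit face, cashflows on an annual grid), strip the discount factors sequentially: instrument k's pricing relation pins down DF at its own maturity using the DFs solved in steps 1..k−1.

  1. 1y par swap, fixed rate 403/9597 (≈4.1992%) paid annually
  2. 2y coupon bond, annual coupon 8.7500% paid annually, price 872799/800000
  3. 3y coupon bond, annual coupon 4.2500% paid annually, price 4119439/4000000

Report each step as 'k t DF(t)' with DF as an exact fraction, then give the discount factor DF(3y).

1 1 9597/10000
2 2 463/500
3 3 911/1000
DF(3y) = 911/1000 ≈ 0.911000

step 1 [1y] swap r/1=403/9597: DF=(1 − 403/9597·(0))/(1+403/9597) = 9597/10000 ≈ 0.959700
step 2 [2y] bond c/1=7/80: DF=(872799/800000 − 7/80·(0.959700))/(1+7/80) = 463/500 ≈ 0.926000
step 3 [3y] bond c/1=17/400: DF=(4119439/4000000 − 17/400·(0.959700+0.926000))/(1+17/400) = 911/1000 ≈ 0.911000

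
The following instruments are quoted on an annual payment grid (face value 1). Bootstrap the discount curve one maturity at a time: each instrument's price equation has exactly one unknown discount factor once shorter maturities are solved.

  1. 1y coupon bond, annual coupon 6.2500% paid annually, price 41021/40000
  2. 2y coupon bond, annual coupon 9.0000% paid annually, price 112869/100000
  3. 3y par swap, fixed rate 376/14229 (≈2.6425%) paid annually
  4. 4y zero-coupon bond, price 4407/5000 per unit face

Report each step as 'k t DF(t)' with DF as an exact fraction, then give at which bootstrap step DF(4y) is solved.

step 1 [1y] bond c/1=1/16: DF=(41021/40000 − 1/16·(0))/(1+1/16) = 2413/2500 ≈ 0.965200
step 2 [2y] bond c/1=9/100: DF=(112869/100000 − 9/100·(0.965200))/(1+9/100) = 4779/5000 ≈ 0.955800
step 3 [3y] swap r/1=376/14229: DF=(1 − 376/14229·(0.965200+0.955800))/(1+376/14229) = 578/625 ≈ 0.924800
step 4 [4y] zero: DF = P = 4407/5000 ≈ 0.881400

1 1 2413/2500
2 2 4779/5000
3 3 578/625
4 4 4407/5000
DF(4y) is solved at step 4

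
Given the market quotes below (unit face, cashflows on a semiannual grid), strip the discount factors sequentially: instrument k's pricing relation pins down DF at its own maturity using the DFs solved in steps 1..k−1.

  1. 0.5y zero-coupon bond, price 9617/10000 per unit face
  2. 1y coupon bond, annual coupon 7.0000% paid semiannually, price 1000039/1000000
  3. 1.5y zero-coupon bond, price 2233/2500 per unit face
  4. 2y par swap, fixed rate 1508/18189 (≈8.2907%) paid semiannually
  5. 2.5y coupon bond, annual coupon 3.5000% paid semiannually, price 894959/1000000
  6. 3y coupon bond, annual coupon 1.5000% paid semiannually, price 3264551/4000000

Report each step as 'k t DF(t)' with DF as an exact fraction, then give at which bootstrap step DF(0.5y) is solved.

step 1 [0.5y] zero: DF = P = 9617/10000 ≈ 0.961700
step 2 [1y] bond c/2=7/200: DF=(1000039/1000000 − 7/200·(0.961700))/(1+7/200) = 9337/10000 ≈ 0.933700
step 3 [1.5y] zero: DF = P = 2233/2500 ≈ 0.893200
step 4 [2y] swap r/2=754/18189: DF=(1 − 754/18189·(0.961700+0.933700+0.893200))/(1+754/18189) = 2123/2500 ≈ 0.849200
step 5 [2.5y] bond c/2=7/400: DF=(894959/1000000 − 7/400·(0.961700+0.933700+0.893200+0.849200))/(1+7/400) = 817/1000 ≈ 0.817000
step 6 [3y] bond c/2=3/400: DF=(3264551/4000000 − 3/400·(0.961700+0.933700+0.893200+0.849200+0.817000))/(1+3/400) = 7769/10000 ≈ 0.776900

1 1/2 9617/10000
2 1 9337/10000
3 3/2 2233/2500
4 2 2123/2500
5 5/2 817/1000
6 3 7769/10000
DF(0.5y) is solved at step 1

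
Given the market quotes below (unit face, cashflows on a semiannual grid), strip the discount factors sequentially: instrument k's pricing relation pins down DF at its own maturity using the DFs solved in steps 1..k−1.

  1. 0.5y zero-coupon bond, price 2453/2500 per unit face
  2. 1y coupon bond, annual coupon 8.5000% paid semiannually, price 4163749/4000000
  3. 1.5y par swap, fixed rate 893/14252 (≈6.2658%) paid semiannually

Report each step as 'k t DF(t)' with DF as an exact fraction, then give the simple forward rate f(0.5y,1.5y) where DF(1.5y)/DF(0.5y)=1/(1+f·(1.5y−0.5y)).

step 1 [0.5y] zero: DF = P = 2453/2500 ≈ 0.981200
step 2 [1y] bond c/2=17/400: DF=(4163749/4000000 − 17/400·(0.981200))/(1+17/400) = 1917/2000 ≈ 0.958500
step 3 [1.5y] swap r/2=893/28504: DF=(1 − 893/28504·(0.981200+0.958500))/(1+893/28504) = 9107/10000 ≈ 0.910700

1 1/2 2453/2500
2 1 1917/2000
3 3/2 9107/10000
f(0.5y,1.5y) = ((2453/2500)/(9107/10000) − 1)/(1) = 705/9107 ≈ 7.7413%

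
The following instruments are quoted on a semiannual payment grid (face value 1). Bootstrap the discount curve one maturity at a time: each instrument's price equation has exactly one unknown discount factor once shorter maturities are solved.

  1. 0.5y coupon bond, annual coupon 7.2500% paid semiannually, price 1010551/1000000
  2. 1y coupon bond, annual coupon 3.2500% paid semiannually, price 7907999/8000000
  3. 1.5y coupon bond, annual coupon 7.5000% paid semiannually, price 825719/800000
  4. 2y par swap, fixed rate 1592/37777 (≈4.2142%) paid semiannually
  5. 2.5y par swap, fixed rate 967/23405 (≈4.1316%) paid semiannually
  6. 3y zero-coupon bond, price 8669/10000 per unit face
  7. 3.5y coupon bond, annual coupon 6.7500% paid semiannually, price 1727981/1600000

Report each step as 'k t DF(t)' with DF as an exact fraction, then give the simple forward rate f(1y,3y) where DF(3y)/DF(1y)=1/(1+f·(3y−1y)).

1 1/2 1219/1250
2 1 9571/10000
3 3/2 37/40
4 2 2301/2500
5 5/2 9033/10000
6 3 8669/10000
7 7/2 2159/2500
f(1y,3y) = ((9571/10000)/(8669/10000) − 1)/(2) = 451/8669 ≈ 5.2024%

step 1 [0.5y] bond c/2=29/800: DF=(1010551/1000000 − 29/800·(0))/(1+29/800) = 1219/1250 ≈ 0.975200
step 2 [1y] bond c/2=13/800: DF=(7907999/8000000 − 13/800·(0.975200))/(1+13/800) = 9571/10000 ≈ 0.957100
step 3 [1.5y] bond c/2=3/80: DF=(825719/800000 − 3/80·(0.975200+0.957100))/(1+3/80) = 37/40 ≈ 0.925000
step 4 [2y] swap r/2=796/37777: DF=(1 − 796/37777·(0.975200+0.957100+0.925000))/(1+796/37777) = 2301/2500 ≈ 0.920400
step 5 [2.5y] swap r/2=967/46810: DF=(1 − 967/46810·(0.975200+0.957100+0.925000+0.920400))/(1+967/46810) = 9033/10000 ≈ 0.903300
step 6 [3y] zero: DF = P = 8669/10000 ≈ 0.866900
step 7 [3.5y] bond c/2=27/800: DF=(1727981/1600000 − 27/800·(0.975200+0.957100+0.925000+0.920400+0.903300+0.866900))/(1+27/800) = 2159/2500 ≈ 0.863600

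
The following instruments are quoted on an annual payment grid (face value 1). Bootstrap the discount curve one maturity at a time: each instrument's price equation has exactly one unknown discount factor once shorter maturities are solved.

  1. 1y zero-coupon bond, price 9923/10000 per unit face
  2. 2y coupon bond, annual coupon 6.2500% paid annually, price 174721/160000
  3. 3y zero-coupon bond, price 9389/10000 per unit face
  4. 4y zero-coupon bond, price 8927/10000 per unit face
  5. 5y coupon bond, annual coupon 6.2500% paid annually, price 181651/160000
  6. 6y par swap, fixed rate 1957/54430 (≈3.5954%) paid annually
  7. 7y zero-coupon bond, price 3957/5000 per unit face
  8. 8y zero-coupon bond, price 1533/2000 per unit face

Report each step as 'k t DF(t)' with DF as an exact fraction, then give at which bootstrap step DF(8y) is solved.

step 1 [1y] zero: DF = P = 9923/10000 ≈ 0.992300
step 2 [2y] bond c/1=1/16: DF=(174721/160000 − 1/16·(0.992300))/(1+1/16) = 4847/5000 ≈ 0.969400
step 3 [3y] zero: DF = P = 9389/10000 ≈ 0.938900
step 4 [4y] zero: DF = P = 8927/10000 ≈ 0.892700
step 5 [5y] bond c/1=1/16: DF=(181651/160000 − 1/16·(0.992300+0.969400+0.938900+0.892700))/(1+1/16) = 4227/5000 ≈ 0.845400
step 6 [6y] swap r/1=1957/54430: DF=(1 − 1957/54430·(0.992300+0.969400+0.938900+0.892700+0.845400))/(1+1957/54430) = 8043/10000 ≈ 0.804300
step 7 [7y] zero: DF = P = 3957/5000 ≈ 0.791400
step 8 [8y] zero: DF = P = 1533/2000 ≈ 0.766500

1 1 9923/10000
2 2 4847/5000
3 3 9389/10000
4 4 8927/10000
5 5 4227/5000
6 6 8043/10000
7 7 3957/5000
8 8 1533/2000
DF(8y) is solved at step 8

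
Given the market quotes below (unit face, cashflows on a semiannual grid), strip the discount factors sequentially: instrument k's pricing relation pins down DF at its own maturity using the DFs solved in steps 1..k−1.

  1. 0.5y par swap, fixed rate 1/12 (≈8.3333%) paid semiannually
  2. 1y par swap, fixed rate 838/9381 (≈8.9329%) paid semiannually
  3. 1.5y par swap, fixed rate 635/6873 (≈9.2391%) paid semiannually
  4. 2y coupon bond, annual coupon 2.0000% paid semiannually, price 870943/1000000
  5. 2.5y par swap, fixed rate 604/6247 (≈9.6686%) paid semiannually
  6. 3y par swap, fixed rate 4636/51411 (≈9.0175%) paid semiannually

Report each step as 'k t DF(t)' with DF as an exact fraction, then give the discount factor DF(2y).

1 1/2 24/25
2 1 4581/5000
3 3/2 873/1000
4 2 8351/10000
5 5/2 3943/5000
6 3 3841/5000
DF(2y) = 8351/10000 ≈ 0.835100

step 1 [0.5y] swap r/2=1/24: DF=(1 − 1/24·(0))/(1+1/24) = 24/25 ≈ 0.960000
step 2 [1y] swap r/2=419/9381: DF=(1 − 419/9381·(0.960000))/(1+419/9381) = 4581/5000 ≈ 0.916200
step 3 [1.5y] swap r/2=635/13746: DF=(1 − 635/13746·(0.960000+0.916200))/(1+635/13746) = 873/1000 ≈ 0.873000
step 4 [2y] bond c/2=1/100: DF=(870943/1000000 − 1/100·(0.960000+0.916200+0.873000))/(1+1/100) = 8351/10000 ≈ 0.835100
step 5 [2.5y] swap r/2=302/6247: DF=(1 − 302/6247·(0.960000+0.916200+0.873000+0.835100))/(1+302/6247) = 3943/5000 ≈ 0.788600
step 6 [3y] swap r/2=2318/51411: DF=(1 − 2318/51411·(0.960000+0.916200+0.873000+0.835100+0.788600))/(1+2318/51411) = 3841/5000 ≈ 0.768200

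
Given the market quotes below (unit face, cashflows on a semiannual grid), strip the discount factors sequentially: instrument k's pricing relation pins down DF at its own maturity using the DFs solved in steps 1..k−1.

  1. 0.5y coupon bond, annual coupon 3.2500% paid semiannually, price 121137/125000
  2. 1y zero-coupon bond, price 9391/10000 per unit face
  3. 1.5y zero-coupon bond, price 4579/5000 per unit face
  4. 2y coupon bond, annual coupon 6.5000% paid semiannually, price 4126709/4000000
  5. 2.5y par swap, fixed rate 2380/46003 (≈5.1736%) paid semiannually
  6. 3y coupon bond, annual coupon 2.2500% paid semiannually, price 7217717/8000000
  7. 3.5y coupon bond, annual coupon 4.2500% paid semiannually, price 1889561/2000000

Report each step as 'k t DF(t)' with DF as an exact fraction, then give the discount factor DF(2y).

1 1/2 596/625
2 1 9391/10000
3 3/2 4579/5000
4 2 2277/2500
5 5/2 881/1000
6 3 841/1000
7 7/2 8119/10000
DF(2y) = 2277/2500 ≈ 0.910800

step 1 [0.5y] bond c/2=13/800: DF=(121137/125000 − 13/800·(0))/(1+13/800) = 596/625 ≈ 0.953600
step 2 [1y] zero: DF = P = 9391/10000 ≈ 0.939100
step 3 [1.5y] zero: DF = P = 4579/5000 ≈ 0.915800
step 4 [2y] bond c/2=13/400: DF=(4126709/4000000 − 13/400·(0.953600+0.939100+0.915800))/(1+13/400) = 2277/2500 ≈ 0.910800
step 5 [2.5y] swap r/2=1190/46003: DF=(1 − 1190/46003·(0.953600+0.939100+0.915800+0.910800))/(1+1190/46003) = 881/1000 ≈ 0.881000
step 6 [3y] bond c/2=9/800: DF=(7217717/8000000 − 9/800·(0.953600+0.939100+0.915800+0.910800+0.881000))/(1+9/800) = 841/1000 ≈ 0.841000
step 7 [3.5y] bond c/2=17/800: DF=(1889561/2000000 − 17/800·(0.953600+0.939100+0.915800+0.910800+0.881000+0.841000))/(1+17/800) = 8119/10000 ≈ 0.811900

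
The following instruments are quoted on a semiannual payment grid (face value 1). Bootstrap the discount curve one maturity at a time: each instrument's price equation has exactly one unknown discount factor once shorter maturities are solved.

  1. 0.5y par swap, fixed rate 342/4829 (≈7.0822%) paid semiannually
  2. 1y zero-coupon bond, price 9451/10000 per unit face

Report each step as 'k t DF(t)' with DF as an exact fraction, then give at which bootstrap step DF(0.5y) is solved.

1 1/2 4829/5000
2 1 9451/10000
DF(0.5y) is solved at step 1

step 1 [0.5y] swap r/2=171/4829: DF=(1 − 171/4829·(0))/(1+171/4829) = 4829/5000 ≈ 0.965800
step 2 [1y] zero: DF = P = 9451/10000 ≈ 0.945100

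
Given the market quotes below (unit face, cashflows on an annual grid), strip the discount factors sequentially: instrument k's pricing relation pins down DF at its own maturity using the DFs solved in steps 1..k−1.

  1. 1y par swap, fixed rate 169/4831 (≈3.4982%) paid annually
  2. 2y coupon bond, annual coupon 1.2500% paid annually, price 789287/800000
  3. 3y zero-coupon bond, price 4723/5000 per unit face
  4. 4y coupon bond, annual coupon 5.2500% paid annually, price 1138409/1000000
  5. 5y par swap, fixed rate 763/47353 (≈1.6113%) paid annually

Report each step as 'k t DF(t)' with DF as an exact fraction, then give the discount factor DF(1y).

step 1 [1y] swap r/1=169/4831: DF=(1 − 169/4831·(0))/(1+169/4831) = 4831/5000 ≈ 0.966200
step 2 [2y] bond c/1=1/80: DF=(789287/800000 − 1/80·(0.966200))/(1+1/80) = 77/80 ≈ 0.962500
step 3 [3y] zero: DF = P = 4723/5000 ≈ 0.944600
step 4 [4y] bond c/1=21/400: DF=(1138409/1000000 − 21/400·(0.966200+0.962500+0.944600))/(1+21/400) = 9383/10000 ≈ 0.938300
step 5 [5y] swap r/1=763/47353: DF=(1 − 763/47353·(0.966200+0.962500+0.944600+0.938300))/(1+763/47353) = 9237/10000 ≈ 0.923700

1 1 4831/5000
2 2 77/80
3 3 4723/5000
4 4 9383/10000
5 5 9237/10000
DF(1y) = 4831/5000 ≈ 0.966200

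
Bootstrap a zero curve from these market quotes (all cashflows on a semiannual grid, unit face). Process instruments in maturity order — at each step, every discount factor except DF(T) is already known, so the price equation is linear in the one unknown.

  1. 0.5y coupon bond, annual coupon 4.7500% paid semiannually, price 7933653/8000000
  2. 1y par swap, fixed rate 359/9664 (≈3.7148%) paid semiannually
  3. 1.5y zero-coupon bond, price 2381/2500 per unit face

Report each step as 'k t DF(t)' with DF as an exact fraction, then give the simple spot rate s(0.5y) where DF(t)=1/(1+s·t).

1 1/2 9687/10000
2 1 9641/10000
3 3/2 2381/2500
s(0.5y) = (1/(9687/10000) − 1)/(1/2) = 626/9687 ≈ 6.4623%

step 1 [0.5y] bond c/2=19/800: DF=(7933653/8000000 − 19/800·(0))/(1+19/800) = 9687/10000 ≈ 0.968700
step 2 [1y] swap r/2=359/19328: DF=(1 − 359/19328·(0.968700))/(1+359/19328) = 9641/10000 ≈ 0.964100
step 3 [1.5y] zero: DF = P = 2381/2500 ≈ 0.952400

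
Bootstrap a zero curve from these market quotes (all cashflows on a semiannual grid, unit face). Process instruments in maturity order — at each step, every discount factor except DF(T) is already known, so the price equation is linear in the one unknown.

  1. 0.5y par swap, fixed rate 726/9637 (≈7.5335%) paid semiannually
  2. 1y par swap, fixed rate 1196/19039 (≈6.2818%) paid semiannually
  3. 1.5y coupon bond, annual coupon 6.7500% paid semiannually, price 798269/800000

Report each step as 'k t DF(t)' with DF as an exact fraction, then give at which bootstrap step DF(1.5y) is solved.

step 1 [0.5y] swap r/2=363/9637: DF=(1 − 363/9637·(0))/(1+363/9637) = 9637/10000 ≈ 0.963700
step 2 [1y] swap r/2=598/19039: DF=(1 − 598/19039·(0.963700))/(1+598/19039) = 4701/5000 ≈ 0.940200
step 3 [1.5y] bond c/2=27/800: DF=(798269/800000 − 27/800·(0.963700+0.940200))/(1+27/800) = 9031/10000 ≈ 0.903100

1 1/2 9637/10000
2 1 4701/5000
3 3/2 9031/10000
DF(1.5y) is solved at step 3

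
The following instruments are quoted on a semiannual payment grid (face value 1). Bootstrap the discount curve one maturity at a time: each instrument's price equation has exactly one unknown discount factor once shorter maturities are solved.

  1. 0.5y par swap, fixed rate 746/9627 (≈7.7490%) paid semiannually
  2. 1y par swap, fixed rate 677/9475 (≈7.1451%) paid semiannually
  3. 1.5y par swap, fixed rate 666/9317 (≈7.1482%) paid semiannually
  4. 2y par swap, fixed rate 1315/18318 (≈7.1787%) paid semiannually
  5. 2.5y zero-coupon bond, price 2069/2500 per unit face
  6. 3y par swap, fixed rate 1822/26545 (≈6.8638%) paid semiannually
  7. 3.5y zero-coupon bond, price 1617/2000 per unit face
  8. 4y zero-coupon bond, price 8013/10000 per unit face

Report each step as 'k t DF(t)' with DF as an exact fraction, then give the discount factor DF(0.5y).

1 1/2 9627/10000
2 1 9323/10000
3 3/2 9001/10000
4 2 1737/2000
5 5/2 2069/2500
6 3 4089/5000
7 7/2 1617/2000
8 4 8013/10000
DF(0.5y) = 9627/10000 ≈ 0.962700

step 1 [0.5y] swap r/2=373/9627: DF=(1 − 373/9627·(0))/(1+373/9627) = 9627/10000 ≈ 0.962700
step 2 [1y] swap r/2=677/18950: DF=(1 − 677/18950·(0.962700))/(1+677/18950) = 9323/10000 ≈ 0.932300
step 3 [1.5y] swap r/2=333/9317: DF=(1 − 333/9317·(0.962700+0.932300))/(1+333/9317) = 9001/10000 ≈ 0.900100
step 4 [2y] swap r/2=1315/36636: DF=(1 − 1315/36636·(0.962700+0.932300+0.900100))/(1+1315/36636) = 1737/2000 ≈ 0.868500
step 5 [2.5y] zero: DF = P = 2069/2500 ≈ 0.827600
step 6 [3y] swap r/2=911/26545: DF=(1 − 911/26545·(0.962700+0.932300+0.900100+0.868500+0.827600))/(1+911/26545) = 4089/5000 ≈ 0.817800
step 7 [3.5y] zero: DF = P = 1617/2000 ≈ 0.808500
step 8 [4y] zero: DF = P = 8013/10000 ≈ 0.801300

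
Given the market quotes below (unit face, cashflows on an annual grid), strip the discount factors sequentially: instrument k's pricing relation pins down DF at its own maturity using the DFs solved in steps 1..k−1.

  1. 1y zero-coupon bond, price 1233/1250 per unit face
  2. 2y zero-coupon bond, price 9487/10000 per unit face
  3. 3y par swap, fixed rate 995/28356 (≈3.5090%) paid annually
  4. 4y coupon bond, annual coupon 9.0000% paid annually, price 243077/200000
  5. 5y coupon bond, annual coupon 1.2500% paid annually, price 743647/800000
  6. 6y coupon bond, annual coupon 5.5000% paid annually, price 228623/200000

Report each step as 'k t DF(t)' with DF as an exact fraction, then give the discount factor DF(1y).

1 1 1233/1250
2 2 9487/10000
3 3 1801/2000
4 4 8809/10000
5 5 4361/5000
6 6 8443/10000
DF(1y) = 1233/1250 ≈ 0.986400

step 1 [1y] zero: DF = P = 1233/1250 ≈ 0.986400
step 2 [2y] zero: DF = P = 9487/10000 ≈ 0.948700
step 3 [3y] swap r/1=995/28356: DF=(1 − 995/28356·(0.986400+0.948700))/(1+995/28356) = 1801/2000 ≈ 0.900500
step 4 [4y] bond c/1=9/100: DF=(243077/200000 − 9/100·(0.986400+0.948700+0.900500))/(1+9/100) = 8809/10000 ≈ 0.880900
step 5 [5y] bond c/1=1/80: DF=(743647/800000 − 1/80·(0.986400+0.948700+0.900500+0.880900))/(1+1/80) = 4361/5000 ≈ 0.872200
step 6 [6y] bond c/1=11/200: DF=(228623/200000 − 11/200·(0.986400+0.948700+0.900500+0.880900+0.872200))/(1+11/200) = 8443/10000 ≈ 0.844300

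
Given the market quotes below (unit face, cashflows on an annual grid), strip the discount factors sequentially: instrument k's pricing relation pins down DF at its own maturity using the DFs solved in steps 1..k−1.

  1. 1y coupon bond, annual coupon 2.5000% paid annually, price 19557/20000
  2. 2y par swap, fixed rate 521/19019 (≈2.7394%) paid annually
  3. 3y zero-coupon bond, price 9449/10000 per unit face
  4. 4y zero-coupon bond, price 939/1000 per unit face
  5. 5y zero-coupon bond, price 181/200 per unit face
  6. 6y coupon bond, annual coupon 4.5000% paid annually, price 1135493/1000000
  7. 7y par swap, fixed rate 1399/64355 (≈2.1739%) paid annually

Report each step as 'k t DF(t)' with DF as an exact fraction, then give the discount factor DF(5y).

1 1 477/500
2 2 9479/10000
3 3 9449/10000
4 4 939/1000
5 5 181/200
6 6 4423/5000
7 7 8601/10000
DF(5y) = 181/200 ≈ 0.905000

step 1 [1y] bond c/1=1/40: DF=(19557/20000 − 1/40·(0))/(1+1/40) = 477/500 ≈ 0.954000
step 2 [2y] swap r/1=521/19019: DF=(1 − 521/19019·(0.954000))/(1+521/19019) = 9479/10000 ≈ 0.947900
step 3 [3y] zero: DF = P = 9449/10000 ≈ 0.944900
step 4 [4y] zero: DF = P = 939/1000 ≈ 0.939000
step 5 [5y] zero: DF = P = 181/200 ≈ 0.905000
step 6 [6y] bond c/1=9/200: DF=(1135493/1000000 − 9/200·(0.954000+0.947900+0.944900+0.939000+0.905000))/(1+9/200) = 4423/5000 ≈ 0.884600
step 7 [7y] swap r/1=1399/64355: DF=(1 − 1399/64355·(0.954000+0.947900+0.944900+0.939000+0.905000+0.884600))/(1+1399/64355) = 8601/10000 ≈ 0.860100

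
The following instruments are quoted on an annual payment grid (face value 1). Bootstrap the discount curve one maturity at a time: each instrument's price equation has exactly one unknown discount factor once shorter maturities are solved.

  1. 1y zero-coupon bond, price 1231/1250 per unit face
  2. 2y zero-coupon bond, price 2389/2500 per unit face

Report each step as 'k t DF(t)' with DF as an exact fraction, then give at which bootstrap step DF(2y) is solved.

1 1 1231/1250
2 2 2389/2500
DF(2y) is solved at step 2

step 1 [1y] zero: DF = P = 1231/1250 ≈ 0.984800
step 2 [2y] zero: DF = P = 2389/2500 ≈ 0.955600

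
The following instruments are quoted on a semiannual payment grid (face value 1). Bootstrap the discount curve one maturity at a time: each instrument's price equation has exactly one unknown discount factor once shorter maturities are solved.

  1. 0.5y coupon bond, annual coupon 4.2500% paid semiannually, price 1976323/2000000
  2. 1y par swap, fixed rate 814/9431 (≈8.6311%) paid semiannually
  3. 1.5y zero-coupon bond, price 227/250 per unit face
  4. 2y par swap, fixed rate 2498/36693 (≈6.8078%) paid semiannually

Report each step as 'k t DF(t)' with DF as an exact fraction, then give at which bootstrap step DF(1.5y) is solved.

1 1/2 2419/2500
2 1 4593/5000
3 3/2 227/250
4 2 8751/10000
DF(1.5y) is solved at step 3

step 1 [0.5y] bond c/2=17/800: DF=(1976323/2000000 − 17/800·(0))/(1+17/800) = 2419/2500 ≈ 0.967600
step 2 [1y] swap r/2=407/9431: DF=(1 − 407/9431·(0.967600))/(1+407/9431) = 4593/5000 ≈ 0.918600
step 3 [1.5y] zero: DF = P = 227/250 ≈ 0.908000
step 4 [2y] swap r/2=1249/36693: DF=(1 − 1249/36693·(0.967600+0.918600+0.908000))/(1+1249/36693) = 8751/10000 ≈ 0.875100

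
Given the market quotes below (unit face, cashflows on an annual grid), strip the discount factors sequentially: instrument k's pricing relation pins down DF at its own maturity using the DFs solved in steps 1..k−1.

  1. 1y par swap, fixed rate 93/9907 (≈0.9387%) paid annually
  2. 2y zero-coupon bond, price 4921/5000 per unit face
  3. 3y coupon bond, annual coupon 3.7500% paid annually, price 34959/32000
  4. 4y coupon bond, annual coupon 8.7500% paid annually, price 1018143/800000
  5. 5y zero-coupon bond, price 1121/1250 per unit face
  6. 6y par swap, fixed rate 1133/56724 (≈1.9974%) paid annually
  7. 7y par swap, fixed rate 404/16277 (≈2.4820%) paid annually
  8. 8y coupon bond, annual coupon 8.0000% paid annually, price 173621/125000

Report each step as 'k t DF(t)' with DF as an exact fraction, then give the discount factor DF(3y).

1 1 9907/10000
2 2 4921/5000
3 3 1227/1250
4 4 2331/2500
5 5 1121/1250
6 6 8867/10000
7 7 524/625
8 8 4019/5000
DF(3y) = 1227/1250 ≈ 0.981600

step 1 [1y] swap r/1=93/9907: DF=(1 − 93/9907·(0))/(1+93/9907) = 9907/10000 ≈ 0.990700
step 2 [2y] zero: DF = P = 4921/5000 ≈ 0.984200
step 3 [3y] bond c/1=3/80: DF=(34959/32000 − 3/80·(0.990700+0.984200))/(1+3/80) = 1227/1250 ≈ 0.981600
step 4 [4y] bond c/1=7/80: DF=(1018143/800000 − 7/80·(0.990700+0.984200+0.981600))/(1+7/80) = 2331/2500 ≈ 0.932400
step 5 [5y] zero: DF = P = 1121/1250 ≈ 0.896800
step 6 [6y] swap r/1=1133/56724: DF=(1 − 1133/56724·(0.990700+0.984200+0.981600+0.932400+0.896800))/(1+1133/56724) = 8867/10000 ≈ 0.886700
step 7 [7y] swap r/1=404/16277: DF=(1 − 404/16277·(0.990700+0.984200+0.981600+0.932400+0.896800+0.886700))/(1+404/16277) = 524/625 ≈ 0.838400
step 8 [8y] bond c/1=2/25: DF=(173621/125000 − 2/25·(0.990700+0.984200+0.981600+0.932400+0.896800+0.886700+0.838400))/(1+2/25) = 4019/5000 ≈ 0.803800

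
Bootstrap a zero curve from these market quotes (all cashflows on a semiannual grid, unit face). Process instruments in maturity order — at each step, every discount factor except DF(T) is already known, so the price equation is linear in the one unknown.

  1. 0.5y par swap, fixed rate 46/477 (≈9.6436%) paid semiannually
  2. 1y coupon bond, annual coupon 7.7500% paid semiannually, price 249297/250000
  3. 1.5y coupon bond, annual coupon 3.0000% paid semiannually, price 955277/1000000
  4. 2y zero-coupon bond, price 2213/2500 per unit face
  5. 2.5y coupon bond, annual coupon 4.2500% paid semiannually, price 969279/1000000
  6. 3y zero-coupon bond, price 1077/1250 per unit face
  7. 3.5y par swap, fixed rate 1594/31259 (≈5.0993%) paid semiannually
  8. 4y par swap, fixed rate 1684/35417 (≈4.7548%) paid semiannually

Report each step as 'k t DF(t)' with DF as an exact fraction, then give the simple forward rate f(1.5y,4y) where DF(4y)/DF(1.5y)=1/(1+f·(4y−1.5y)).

1 1/2 477/500
2 1 2311/2500
3 3/2 4567/5000
4 2 2213/2500
5 5/2 4363/5000
6 3 1077/1250
7 7/2 4203/5000
8 4 2079/2500
f(1.5y,4y) = ((4567/5000)/(2079/2500) − 1)/(5/2) = 409/10395 ≈ 3.9346%

step 1 [0.5y] swap r/2=23/477: DF=(1 − 23/477·(0))/(1+23/477) = 477/500 ≈ 0.954000
step 2 [1y] bond c/2=31/800: DF=(249297/250000 − 31/800·(0.954000))/(1+31/800) = 2311/2500 ≈ 0.924400
step 3 [1.5y] bond c/2=3/200: DF=(955277/1000000 − 3/200·(0.954000+0.924400))/(1+3/200) = 4567/5000 ≈ 0.913400
step 4 [2y] zero: DF = P = 2213/2500 ≈ 0.885200
step 5 [2.5y] bond c/2=17/800: DF=(969279/1000000 − 17/800·(0.954000+0.924400+0.913400+0.885200))/(1+17/800) = 4363/5000 ≈ 0.872600
step 6 [3y] zero: DF = P = 1077/1250 ≈ 0.861600
step 7 [3.5y] swap r/2=797/31259: DF=(1 − 797/31259·(0.954000+0.924400+0.913400+0.885200+0.872600+0.861600))/(1+797/31259) = 4203/5000 ≈ 0.840600
step 8 [4y] swap r/2=842/35417: DF=(1 − 842/35417·(0.954000+0.924400+0.913400+0.885200+0.872600+0.861600+0.840600))/(1+842/35417) = 2079/2500 ≈ 0.831600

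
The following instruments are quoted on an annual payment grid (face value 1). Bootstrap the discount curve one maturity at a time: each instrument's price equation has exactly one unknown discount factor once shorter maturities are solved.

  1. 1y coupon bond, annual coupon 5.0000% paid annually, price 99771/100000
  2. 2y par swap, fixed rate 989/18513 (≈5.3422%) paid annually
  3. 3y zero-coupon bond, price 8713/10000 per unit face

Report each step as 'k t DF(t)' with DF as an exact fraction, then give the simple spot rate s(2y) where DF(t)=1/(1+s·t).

step 1 [1y] bond c/1=1/20: DF=(99771/100000 − 1/20·(0))/(1+1/20) = 4751/5000 ≈ 0.950200
step 2 [2y] swap r/1=989/18513: DF=(1 − 989/18513·(0.950200))/(1+989/18513) = 9011/10000 ≈ 0.901100
step 3 [3y] zero: DF = P = 8713/10000 ≈ 0.871300

1 1 4751/5000
2 2 9011/10000
3 3 8713/10000
s(2y) = (1/(9011/10000) − 1)/(2) = 989/18022 ≈ 5.4877%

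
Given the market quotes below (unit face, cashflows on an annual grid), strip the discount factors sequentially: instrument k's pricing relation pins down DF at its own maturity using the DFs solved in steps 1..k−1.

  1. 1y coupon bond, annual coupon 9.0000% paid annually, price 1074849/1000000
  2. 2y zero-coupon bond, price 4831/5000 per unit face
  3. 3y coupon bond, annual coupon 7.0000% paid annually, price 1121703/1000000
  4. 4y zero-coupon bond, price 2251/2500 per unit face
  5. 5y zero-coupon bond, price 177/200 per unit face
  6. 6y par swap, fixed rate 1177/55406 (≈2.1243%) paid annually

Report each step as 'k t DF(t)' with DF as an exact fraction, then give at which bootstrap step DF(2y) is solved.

step 1 [1y] bond c/1=9/100: DF=(1074849/1000000 − 9/100·(0))/(1+9/100) = 9861/10000 ≈ 0.986100
step 2 [2y] zero: DF = P = 4831/5000 ≈ 0.966200
step 3 [3y] bond c/1=7/100: DF=(1121703/1000000 − 7/100·(0.986100+0.966200))/(1+7/100) = 4603/5000 ≈ 0.920600
step 4 [4y] zero: DF = P = 2251/2500 ≈ 0.900400
step 5 [5y] zero: DF = P = 177/200 ≈ 0.885000
step 6 [6y] swap r/1=1177/55406: DF=(1 − 1177/55406·(0.986100+0.966200+0.920600+0.900400+0.885000))/(1+1177/55406) = 8823/10000 ≈ 0.882300

1 1 9861/10000
2 2 4831/5000
3 3 4603/5000
4 4 2251/2500
5 5 177/200
6 6 8823/10000
DF(2y) is solved at step 2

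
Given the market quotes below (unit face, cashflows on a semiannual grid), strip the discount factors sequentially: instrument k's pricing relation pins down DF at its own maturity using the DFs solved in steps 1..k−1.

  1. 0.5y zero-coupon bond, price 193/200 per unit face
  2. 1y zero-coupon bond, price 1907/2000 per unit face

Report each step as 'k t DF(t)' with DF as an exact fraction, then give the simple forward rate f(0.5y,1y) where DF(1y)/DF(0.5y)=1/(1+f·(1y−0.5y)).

1 1/2 193/200
2 1 1907/2000
f(0.5y,1y) = ((193/200)/(1907/2000) − 1)/(1/2) = 46/1907 ≈ 2.4122%

step 1 [0.5y] zero: DF = P = 193/200 ≈ 0.965000
step 2 [1y] zero: DF = P = 1907/2000 ≈ 0.953500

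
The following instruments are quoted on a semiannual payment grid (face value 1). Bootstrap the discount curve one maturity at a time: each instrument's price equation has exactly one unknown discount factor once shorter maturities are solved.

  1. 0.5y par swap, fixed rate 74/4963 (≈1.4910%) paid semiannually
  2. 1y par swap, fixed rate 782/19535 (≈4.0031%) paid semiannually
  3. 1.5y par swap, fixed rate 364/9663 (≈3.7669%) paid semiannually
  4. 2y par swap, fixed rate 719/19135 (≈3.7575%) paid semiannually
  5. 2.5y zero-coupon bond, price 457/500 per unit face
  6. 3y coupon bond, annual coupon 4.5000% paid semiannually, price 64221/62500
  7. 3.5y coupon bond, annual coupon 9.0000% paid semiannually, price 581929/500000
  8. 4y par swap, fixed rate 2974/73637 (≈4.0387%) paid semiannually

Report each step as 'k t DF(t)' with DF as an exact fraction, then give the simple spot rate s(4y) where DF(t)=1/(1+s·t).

1 1/2 4963/5000
2 1 9609/10000
3 3/2 4727/5000
4 2 9281/10000
5 5/2 457/500
6 3 4503/5000
7 7/2 2177/2500
8 4 8513/10000
s(4y) = (1/(8513/10000) − 1)/(4) = 1487/34052 ≈ 4.3669%

step 1 [0.5y] swap r/2=37/4963: DF=(1 − 37/4963·(0))/(1+37/4963) = 4963/5000 ≈ 0.992600
step 2 [1y] swap r/2=391/19535: DF=(1 − 391/19535·(0.992600))/(1+391/19535) = 9609/10000 ≈ 0.960900
step 3 [1.5y] swap r/2=182/9663: DF=(1 − 182/9663·(0.992600+0.960900))/(1+182/9663) = 4727/5000 ≈ 0.945400
step 4 [2y] swap r/2=719/38270: DF=(1 − 719/38270·(0.992600+0.960900+0.945400))/(1+719/38270) = 9281/10000 ≈ 0.928100
step 5 [2.5y] zero: DF = P = 457/500 ≈ 0.914000
step 6 [3y] bond c/2=9/400: DF=(64221/62500 − 9/400·(0.992600+0.960900+0.945400+0.928100+0.914000))/(1+9/400) = 4503/5000 ≈ 0.900600
step 7 [3.5y] bond c/2=9/200: DF=(581929/500000 − 9/200·(0.992600+0.960900+0.945400+0.928100+0.914000+0.900600))/(1+9/200) = 2177/2500 ≈ 0.870800
step 8 [4y] swap r/2=1487/73637: DF=(1 − 1487/73637·(0.992600+0.960900+0.945400+0.928100+0.914000+0.900600+0.870800))/(1+1487/73637) = 8513/10000 ≈ 0.851300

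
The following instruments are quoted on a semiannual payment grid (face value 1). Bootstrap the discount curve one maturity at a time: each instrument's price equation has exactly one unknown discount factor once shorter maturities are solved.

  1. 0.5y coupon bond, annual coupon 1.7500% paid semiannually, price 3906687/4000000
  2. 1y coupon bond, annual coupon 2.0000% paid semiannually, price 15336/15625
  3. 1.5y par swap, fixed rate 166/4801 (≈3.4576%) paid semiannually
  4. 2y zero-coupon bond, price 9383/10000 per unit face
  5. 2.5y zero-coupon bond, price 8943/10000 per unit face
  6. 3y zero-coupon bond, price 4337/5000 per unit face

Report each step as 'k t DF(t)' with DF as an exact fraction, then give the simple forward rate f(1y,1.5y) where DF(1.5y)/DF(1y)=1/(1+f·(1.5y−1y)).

step 1 [0.5y] bond c/2=7/800: DF=(3906687/4000000 − 7/800·(0))/(1+7/800) = 4841/5000 ≈ 0.968200
step 2 [1y] bond c/2=1/100: DF=(15336/15625 − 1/100·(0.968200))/(1+1/100) = 4811/5000 ≈ 0.962200
step 3 [1.5y] swap r/2=83/4801: DF=(1 − 83/4801·(0.968200+0.962200))/(1+83/4801) = 4751/5000 ≈ 0.950200
step 4 [2y] zero: DF = P = 9383/10000 ≈ 0.938300
step 5 [2.5y] zero: DF = P = 8943/10000 ≈ 0.894300
step 6 [3y] zero: DF = P = 4337/5000 ≈ 0.867400

1 1/2 4841/5000
2 1 4811/5000
3 3/2 4751/5000
4 2 9383/10000
5 5/2 8943/10000
6 3 4337/5000
f(1y,1.5y) = ((4811/5000)/(4751/5000) − 1)/(1/2) = 120/4751 ≈ 2.5258%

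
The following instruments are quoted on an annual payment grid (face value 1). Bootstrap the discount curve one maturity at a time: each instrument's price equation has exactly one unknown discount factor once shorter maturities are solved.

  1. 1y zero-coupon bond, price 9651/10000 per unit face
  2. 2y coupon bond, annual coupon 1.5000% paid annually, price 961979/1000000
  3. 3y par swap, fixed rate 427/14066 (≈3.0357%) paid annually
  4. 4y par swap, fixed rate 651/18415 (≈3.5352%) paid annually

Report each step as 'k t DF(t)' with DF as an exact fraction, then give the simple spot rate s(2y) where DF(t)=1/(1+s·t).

step 1 [1y] zero: DF = P = 9651/10000 ≈ 0.965100
step 2 [2y] bond c/1=3/200: DF=(961979/1000000 − 3/200·(0.965100))/(1+3/200) = 1867/2000 ≈ 0.933500
step 3 [3y] swap r/1=427/14066: DF=(1 − 427/14066·(0.965100+0.933500))/(1+427/14066) = 4573/5000 ≈ 0.914600
step 4 [4y] swap r/1=651/18415: DF=(1 − 651/18415·(0.965100+0.933500+0.914600))/(1+651/18415) = 4349/5000 ≈ 0.869800

1 1 9651/10000
2 2 1867/2000
3 3 4573/5000
4 4 4349/5000
s(2y) = (1/(1867/2000) − 1)/(2) = 133/3734 ≈ 3.5619%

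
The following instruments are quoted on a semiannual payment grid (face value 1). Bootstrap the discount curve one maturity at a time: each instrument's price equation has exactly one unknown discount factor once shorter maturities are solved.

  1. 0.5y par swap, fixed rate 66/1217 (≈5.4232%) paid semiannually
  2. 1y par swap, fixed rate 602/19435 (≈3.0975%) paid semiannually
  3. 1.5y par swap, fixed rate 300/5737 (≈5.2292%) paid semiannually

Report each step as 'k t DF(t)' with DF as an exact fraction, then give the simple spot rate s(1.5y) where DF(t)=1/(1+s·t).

1 1/2 1217/1250
2 1 9699/10000
3 3/2 37/40
s(1.5y) = (1/(37/40) − 1)/(3/2) = 2/37 ≈ 5.4054%

step 1 [0.5y] swap r/2=33/1217: DF=(1 − 33/1217·(0))/(1+33/1217) = 1217/1250 ≈ 0.973600
step 2 [1y] swap r/2=301/19435: DF=(1 − 301/19435·(0.973600))/(1+301/19435) = 9699/10000 ≈ 0.969900
step 3 [1.5y] swap r/2=150/5737: DF=(1 − 150/5737·(0.973600+0.969900))/(1+150/5737) = 37/40 ≈ 0.925000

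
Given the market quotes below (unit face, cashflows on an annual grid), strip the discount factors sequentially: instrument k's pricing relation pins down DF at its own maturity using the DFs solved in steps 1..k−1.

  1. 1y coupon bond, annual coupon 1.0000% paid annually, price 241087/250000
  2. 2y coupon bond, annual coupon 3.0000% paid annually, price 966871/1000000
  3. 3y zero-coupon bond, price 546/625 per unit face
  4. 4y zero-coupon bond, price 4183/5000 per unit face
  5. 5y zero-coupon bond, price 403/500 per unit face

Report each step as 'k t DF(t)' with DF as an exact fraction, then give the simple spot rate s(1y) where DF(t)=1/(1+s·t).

1 1 2387/2500
2 2 9109/10000
3 3 546/625
4 4 4183/5000
5 5 403/500
s(1y) = (1/(2387/2500) − 1)/(1) = 113/2387 ≈ 4.7340%

step 1 [1y] bond c/1=1/100: DF=(241087/250000 − 1/100·(0))/(1+1/100) = 2387/2500 ≈ 0.954800
step 2 [2y] bond c/1=3/100: DF=(966871/1000000 − 3/100·(0.954800))/(1+3/100) = 9109/10000 ≈ 0.910900
step 3 [3y] zero: DF = P = 546/625 ≈ 0.873600
step 4 [4y] zero: DF = P = 4183/5000 ≈ 0.836600
step 5 [5y] zero: DF = P = 403/500 ≈ 0.806000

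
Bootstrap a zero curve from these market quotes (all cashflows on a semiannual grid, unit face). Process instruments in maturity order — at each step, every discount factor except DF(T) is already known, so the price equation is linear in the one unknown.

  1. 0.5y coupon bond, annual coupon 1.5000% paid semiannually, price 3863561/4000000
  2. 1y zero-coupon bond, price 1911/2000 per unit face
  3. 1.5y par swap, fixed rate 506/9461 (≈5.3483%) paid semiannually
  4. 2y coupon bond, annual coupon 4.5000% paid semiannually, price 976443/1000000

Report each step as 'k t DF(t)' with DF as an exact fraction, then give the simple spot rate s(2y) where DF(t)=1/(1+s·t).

1 1/2 9587/10000
2 1 1911/2000
3 3/2 9241/10000
4 2 357/400
s(2y) = (1/(357/400) − 1)/(2) = 43/714 ≈ 6.0224%

step 1 [0.5y] bond c/2=3/400: DF=(3863561/4000000 − 3/400·(0))/(1+3/400) = 9587/10000 ≈ 0.958700
step 2 [1y] zero: DF = P = 1911/2000 ≈ 0.955500
step 3 [1.5y] swap r/2=253/9461: DF=(1 − 253/9461·(0.958700+0.955500))/(1+253/9461) = 9241/10000 ≈ 0.924100
step 4 [2y] bond c/2=9/400: DF=(976443/1000000 − 9/400·(0.958700+0.955500+0.924100))/(1+9/400) = 357/400 ≈ 0.892500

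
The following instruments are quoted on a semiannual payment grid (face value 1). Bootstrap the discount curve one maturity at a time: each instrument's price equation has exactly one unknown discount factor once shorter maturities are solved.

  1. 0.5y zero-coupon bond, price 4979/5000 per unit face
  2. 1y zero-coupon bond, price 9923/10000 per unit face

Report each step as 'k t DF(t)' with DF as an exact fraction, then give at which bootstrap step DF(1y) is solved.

step 1 [0.5y] zero: DF = P = 4979/5000 ≈ 0.995800
step 2 [1y] zero: DF = P = 9923/10000 ≈ 0.992300

1 1/2 4979/5000
2 1 9923/10000
DF(1y) is solved at step 2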